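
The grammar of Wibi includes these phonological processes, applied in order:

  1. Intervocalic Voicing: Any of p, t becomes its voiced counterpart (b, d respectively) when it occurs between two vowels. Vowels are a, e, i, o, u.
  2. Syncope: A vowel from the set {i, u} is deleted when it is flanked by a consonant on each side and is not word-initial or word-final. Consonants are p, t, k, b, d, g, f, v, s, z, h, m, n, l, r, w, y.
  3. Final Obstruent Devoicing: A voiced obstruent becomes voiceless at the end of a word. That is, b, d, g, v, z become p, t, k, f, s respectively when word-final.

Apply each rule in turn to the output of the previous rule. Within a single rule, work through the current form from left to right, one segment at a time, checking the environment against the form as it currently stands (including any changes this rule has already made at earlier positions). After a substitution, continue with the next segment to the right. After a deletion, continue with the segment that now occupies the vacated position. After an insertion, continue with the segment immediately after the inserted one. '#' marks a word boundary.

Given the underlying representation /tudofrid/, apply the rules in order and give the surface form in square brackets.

1 Intervocalic Voicing: no change — [tudofrid]
2 Syncope: [tudofrid] → [tdofrd]
3 Final Obstruent Devoicing: [tdofrd] → [tdofrt]

[tdofrt]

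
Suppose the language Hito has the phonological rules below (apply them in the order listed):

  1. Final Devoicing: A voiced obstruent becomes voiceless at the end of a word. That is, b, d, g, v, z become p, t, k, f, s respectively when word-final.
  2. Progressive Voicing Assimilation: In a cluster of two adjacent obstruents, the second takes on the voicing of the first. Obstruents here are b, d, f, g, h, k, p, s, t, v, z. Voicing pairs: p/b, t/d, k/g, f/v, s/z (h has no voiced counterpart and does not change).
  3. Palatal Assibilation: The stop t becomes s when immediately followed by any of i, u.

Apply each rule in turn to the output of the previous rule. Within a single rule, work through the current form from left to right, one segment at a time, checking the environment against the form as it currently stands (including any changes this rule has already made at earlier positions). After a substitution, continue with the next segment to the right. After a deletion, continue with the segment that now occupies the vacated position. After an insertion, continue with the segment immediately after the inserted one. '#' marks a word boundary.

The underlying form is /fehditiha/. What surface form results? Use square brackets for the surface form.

[fehsisiha]

1 Final Devoicing: no change — [fehditiha]
2 Progressive Voicing Assimilation: [fehditiha] → [fehtitiha]
3 Palatal Assibilation: [fehtitiha] → [fehsisiha]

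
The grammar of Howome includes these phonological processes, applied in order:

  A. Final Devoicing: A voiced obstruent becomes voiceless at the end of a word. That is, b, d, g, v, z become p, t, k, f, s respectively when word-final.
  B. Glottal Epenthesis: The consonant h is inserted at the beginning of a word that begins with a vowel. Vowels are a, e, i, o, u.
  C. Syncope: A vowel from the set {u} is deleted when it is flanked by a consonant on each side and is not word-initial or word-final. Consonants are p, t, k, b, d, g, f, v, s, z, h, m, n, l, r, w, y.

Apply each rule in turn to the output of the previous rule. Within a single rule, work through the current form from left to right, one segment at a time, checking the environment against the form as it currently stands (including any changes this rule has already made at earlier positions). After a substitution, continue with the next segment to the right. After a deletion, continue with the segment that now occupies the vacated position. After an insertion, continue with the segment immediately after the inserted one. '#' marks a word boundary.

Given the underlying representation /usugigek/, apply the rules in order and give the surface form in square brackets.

[hsgigek]

A Final Devoicing: no change — [usugigek]
B Glottal Epenthesis: [usugigek] → [husugigek]
C Syncope: [husugigek] → [hsgigek]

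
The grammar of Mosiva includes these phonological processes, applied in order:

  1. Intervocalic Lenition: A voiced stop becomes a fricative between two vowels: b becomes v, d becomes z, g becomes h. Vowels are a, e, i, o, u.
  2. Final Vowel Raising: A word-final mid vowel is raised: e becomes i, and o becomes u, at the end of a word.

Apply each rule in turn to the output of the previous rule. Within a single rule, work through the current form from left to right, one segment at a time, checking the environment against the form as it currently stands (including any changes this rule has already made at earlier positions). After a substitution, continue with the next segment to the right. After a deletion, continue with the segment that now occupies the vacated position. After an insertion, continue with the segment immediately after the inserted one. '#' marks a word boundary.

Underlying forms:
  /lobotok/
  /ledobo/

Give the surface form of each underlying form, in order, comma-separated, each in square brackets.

/lobotok/:
  1 Intervocalic Lenition: [lobotok] → [lovotok]
  2 Final Vowel Raising: no change — [lovotok]
/ledobo/:
  1 Intervocalic Lenition: [ledobo] → [lezovo]
  2 Final Vowel Raising: [lezovo] → [lezovu]

[lovotok], [lezovu]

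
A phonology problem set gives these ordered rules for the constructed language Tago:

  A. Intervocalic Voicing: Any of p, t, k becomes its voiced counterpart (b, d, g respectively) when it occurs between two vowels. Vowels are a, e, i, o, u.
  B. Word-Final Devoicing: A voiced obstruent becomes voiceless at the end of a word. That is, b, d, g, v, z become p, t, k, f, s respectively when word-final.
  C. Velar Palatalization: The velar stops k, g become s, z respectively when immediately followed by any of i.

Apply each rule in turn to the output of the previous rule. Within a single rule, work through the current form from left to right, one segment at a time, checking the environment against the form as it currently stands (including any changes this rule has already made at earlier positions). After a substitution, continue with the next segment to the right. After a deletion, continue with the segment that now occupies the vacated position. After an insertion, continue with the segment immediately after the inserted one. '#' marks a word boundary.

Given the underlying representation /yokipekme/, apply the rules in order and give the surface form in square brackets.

A Intervocalic Voicing: [yokipekme] → [yogibekme]
B Word-Final Devoicing: no change — [yogibekme]
C Velar Palatalization: [yogibekme] → [yozibekme]

[yozibekme]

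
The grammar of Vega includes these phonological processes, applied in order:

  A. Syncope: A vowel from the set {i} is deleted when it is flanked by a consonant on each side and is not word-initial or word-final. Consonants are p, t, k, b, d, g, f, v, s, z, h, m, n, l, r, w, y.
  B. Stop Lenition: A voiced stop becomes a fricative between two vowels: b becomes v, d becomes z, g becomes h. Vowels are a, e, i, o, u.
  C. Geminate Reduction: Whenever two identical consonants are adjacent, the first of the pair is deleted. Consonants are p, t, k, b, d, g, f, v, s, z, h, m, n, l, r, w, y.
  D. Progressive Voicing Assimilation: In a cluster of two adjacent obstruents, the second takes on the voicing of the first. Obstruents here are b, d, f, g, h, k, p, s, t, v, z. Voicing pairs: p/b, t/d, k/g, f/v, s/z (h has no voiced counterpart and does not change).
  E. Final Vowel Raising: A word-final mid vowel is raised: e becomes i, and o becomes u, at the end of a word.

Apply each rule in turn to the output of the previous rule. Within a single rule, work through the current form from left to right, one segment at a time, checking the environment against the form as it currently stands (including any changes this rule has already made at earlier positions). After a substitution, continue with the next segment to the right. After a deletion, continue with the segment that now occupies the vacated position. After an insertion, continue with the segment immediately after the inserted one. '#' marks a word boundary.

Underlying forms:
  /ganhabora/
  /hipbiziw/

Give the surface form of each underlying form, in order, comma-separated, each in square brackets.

[ganhavora], [hppsw]

/ganhabora/:
  A Syncope: no change — [ganhabora]
  B Stop Lenition: [ganhabora] → [ganhavora]
  C Geminate Reduction: no change — [ganhavora]
  D Progressive Voicing Assimilation: no change — [ganhavora]
  E Final Vowel Raising: no change — [ganhavora]
/hipbiziw/:
  A Syncope: [hipbiziw] → [hpbzw]
  B Stop Lenition: no change — [hpbzw]
  C Geminate Reduction: no change — [hpbzw]
  D Progressive Voicing Assimilation: [hpbzw] → [hppsw]
  E Final Vowel Raising: no change — [hppsw]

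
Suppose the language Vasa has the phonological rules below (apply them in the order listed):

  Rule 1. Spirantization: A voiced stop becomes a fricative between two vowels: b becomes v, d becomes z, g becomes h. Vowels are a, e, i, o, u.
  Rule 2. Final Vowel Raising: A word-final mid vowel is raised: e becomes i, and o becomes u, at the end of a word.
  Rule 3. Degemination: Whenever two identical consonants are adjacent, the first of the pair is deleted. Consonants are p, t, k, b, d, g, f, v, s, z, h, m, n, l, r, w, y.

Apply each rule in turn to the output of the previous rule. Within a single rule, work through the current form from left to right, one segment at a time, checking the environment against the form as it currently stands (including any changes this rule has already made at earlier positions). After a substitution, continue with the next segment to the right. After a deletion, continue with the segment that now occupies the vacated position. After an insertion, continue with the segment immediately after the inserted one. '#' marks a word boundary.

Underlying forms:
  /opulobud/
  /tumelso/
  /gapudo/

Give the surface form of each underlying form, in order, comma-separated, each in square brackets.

/opulobud/:
  Rule 1 Spirantization: [opulobud] → [opulovud]
  Rule 2 Final Vowel Raising: no change — [opulovud]
  Rule 3 Degemination: no change — [opulovud]
/tumelso/:
  Rule 1 Spirantization: no change — [tumelso]
  Rule 2 Final Vowel Raising: [tumelso] → [tumelsu]
  Rule 3 Degemination: no change — [tumelsu]
/gapudo/:
  Rule 1 Spirantization: [gapudo] → [gapuzo]
  Rule 2 Final Vowel Raising: [gapuzo] → [gapuzu]
  Rule 3 Degemination: no change — [gapuzu]

[opulovud], [tumelsu], [gapuzu]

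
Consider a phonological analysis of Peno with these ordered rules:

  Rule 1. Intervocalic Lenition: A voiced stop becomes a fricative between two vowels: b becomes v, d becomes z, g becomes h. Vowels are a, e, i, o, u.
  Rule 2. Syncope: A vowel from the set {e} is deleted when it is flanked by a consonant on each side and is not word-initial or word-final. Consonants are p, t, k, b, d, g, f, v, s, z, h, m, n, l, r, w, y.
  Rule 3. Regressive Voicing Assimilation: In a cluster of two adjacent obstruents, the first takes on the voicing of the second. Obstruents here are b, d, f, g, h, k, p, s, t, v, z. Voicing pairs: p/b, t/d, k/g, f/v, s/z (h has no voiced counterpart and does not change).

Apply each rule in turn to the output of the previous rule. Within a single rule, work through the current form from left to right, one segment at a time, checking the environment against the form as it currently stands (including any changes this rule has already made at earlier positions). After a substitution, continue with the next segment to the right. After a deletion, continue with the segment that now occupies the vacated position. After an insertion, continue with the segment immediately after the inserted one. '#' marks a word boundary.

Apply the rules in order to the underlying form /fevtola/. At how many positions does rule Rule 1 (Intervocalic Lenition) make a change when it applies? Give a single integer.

0

Rule 1 Intervocalic Lenition: no change — [fevtola]
Rule 2 Syncope: [fevtola] → [fvtola]
Rule 3 Regressive Voicing Assimilation: [fvtola] → [vftola]
Rule Rule 1 changed 0 position(s).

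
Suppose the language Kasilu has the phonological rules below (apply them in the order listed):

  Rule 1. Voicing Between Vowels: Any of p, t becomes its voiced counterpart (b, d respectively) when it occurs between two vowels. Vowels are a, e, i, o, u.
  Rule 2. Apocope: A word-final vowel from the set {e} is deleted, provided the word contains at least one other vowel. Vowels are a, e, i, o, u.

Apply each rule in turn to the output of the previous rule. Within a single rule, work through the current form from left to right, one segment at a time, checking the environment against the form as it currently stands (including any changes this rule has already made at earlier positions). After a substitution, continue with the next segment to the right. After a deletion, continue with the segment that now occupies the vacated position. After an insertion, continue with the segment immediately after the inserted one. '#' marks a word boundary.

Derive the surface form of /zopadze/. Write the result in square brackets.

Rule 1 Voicing Between Vowels: [zopadze] → [zobadze]
Rule 2 Apocope: [zobadze] → [zobadz]

[zobadz]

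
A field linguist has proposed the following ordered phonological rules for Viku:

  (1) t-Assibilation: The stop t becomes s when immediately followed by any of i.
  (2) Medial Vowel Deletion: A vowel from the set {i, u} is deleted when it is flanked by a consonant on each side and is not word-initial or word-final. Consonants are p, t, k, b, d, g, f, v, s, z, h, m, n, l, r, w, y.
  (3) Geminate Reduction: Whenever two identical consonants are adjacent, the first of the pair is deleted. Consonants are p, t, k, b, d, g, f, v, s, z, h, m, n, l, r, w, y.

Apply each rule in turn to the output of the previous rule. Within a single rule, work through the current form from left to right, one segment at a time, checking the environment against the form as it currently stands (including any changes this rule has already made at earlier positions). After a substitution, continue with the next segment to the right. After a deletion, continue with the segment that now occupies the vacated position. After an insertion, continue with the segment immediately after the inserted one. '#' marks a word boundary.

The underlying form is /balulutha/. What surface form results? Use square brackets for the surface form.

(1) t-Assibilation: no change — [balulutha]
(2) Medial Vowel Deletion: [balulutha] → [balltha]
(3) Geminate Reduction: [balltha] → [baltha]

[baltha]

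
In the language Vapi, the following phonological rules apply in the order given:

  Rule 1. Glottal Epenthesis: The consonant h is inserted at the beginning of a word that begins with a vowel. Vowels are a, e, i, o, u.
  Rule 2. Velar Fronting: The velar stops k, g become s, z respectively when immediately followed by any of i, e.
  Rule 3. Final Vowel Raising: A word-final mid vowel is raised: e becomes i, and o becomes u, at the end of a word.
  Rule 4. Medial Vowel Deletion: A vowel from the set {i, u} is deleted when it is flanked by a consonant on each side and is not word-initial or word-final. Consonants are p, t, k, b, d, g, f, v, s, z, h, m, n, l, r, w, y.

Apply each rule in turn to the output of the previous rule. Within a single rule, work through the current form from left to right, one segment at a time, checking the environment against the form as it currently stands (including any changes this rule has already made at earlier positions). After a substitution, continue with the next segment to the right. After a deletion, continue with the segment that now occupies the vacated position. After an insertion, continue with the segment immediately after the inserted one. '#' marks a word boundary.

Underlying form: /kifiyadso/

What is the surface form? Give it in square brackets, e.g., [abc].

[sfyadsu]

Rule 1 Glottal Epenthesis: no change — [kifiyadso]
Rule 2 Velar Fronting: [kifiyadso] → [sifiyadso]
Rule 3 Final Vowel Raising: [sifiyadso] → [sifiyadsu]
Rule 4 Medial Vowel Deletion: [sifiyadsu] → [sfyadsu]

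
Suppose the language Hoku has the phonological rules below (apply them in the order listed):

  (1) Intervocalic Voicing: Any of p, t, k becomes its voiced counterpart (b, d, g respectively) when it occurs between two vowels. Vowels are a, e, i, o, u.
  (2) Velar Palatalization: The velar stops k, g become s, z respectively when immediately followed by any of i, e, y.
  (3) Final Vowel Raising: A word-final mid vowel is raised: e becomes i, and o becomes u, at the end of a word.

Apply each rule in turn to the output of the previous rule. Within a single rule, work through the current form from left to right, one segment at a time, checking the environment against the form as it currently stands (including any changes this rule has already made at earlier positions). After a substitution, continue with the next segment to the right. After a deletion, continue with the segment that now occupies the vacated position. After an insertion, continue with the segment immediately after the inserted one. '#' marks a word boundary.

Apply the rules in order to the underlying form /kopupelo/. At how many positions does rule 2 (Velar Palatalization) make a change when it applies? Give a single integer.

0

(1) Intervocalic Voicing: [kopupelo] → [kobubelo]
(2) Velar Palatalization: no change — [kobubelo]
(3) Final Vowel Raising: [kobubelo] → [kobubelu]
Rule 2 changed 0 position(s).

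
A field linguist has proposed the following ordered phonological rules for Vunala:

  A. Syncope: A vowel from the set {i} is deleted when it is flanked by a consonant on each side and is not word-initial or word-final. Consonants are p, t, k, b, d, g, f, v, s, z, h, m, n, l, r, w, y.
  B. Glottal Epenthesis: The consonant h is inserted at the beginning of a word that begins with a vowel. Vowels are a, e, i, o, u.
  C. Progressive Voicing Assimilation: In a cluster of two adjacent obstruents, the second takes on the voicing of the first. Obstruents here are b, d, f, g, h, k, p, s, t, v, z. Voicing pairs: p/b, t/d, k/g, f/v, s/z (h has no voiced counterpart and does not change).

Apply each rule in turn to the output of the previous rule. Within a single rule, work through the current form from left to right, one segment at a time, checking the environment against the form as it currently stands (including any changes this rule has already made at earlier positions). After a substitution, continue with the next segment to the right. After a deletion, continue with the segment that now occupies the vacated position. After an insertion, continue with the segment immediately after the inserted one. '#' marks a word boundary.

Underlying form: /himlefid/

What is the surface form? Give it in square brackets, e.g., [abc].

[hmleft]

A Syncope: [himlefid] → [hmlefd]
B Glottal Epenthesis: no change — [hmlefd]
C Progressive Voicing Assimilation: [hmlefd] → [hmleft]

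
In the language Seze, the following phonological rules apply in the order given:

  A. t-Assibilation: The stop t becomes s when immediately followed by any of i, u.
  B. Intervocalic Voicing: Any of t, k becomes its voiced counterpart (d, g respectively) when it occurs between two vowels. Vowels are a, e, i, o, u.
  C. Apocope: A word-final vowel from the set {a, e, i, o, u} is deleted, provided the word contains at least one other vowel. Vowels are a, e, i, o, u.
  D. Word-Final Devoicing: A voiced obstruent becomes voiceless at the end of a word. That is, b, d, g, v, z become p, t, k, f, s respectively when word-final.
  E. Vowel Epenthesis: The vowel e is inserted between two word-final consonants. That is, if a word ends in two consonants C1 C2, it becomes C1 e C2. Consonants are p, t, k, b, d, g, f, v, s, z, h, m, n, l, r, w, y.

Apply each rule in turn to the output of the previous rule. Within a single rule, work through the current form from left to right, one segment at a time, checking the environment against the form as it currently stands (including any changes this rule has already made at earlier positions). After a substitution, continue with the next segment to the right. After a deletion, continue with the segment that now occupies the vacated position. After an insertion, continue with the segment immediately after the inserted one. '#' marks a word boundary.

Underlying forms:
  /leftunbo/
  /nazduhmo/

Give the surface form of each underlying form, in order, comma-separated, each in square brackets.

[lefsunep], [nazduhem]

/leftunbo/:
  A t-Assibilation: [leftunbo] → [lefsunbo]
  B Intervocalic Voicing: no change — [lefsunbo]
  C Apocope: [lefsunbo] → [lefsunb]
  D Word-Final Devoicing: [lefsunb] → [lefsunp]
  E Vowel Epenthesis: [lefsunp] → [lefsunep]
/nazduhmo/:
  A t-Assibilation: no change — [nazduhmo]
  B Intervocalic Voicing: no change — [nazduhmo]
  C Apocope: [nazduhmo] → [nazduhm]
  D Word-Final Devoicing: no change — [nazduhm]
  E Vowel Epenthesis: [nazduhm] → [nazduhem]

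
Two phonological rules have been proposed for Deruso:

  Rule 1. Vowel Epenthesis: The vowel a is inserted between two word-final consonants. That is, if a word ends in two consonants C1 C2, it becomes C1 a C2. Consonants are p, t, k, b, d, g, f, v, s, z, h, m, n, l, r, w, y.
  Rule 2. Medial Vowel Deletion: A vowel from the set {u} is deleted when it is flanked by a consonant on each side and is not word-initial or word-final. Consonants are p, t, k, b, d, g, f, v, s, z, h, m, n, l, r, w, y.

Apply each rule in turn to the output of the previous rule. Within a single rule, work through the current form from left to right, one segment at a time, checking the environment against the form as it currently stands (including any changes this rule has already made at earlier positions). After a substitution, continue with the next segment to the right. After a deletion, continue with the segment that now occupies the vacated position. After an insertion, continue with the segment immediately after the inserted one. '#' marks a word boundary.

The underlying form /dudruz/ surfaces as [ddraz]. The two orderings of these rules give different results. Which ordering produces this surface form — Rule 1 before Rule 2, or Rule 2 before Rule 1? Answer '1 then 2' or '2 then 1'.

2 then 1

Order 1 then 2:
  1 Vowel Epenthesis: no change — [dudruz]
  2 Medial Vowel Deletion: [dudruz] → [ddrz]
  result: [ddrz]
Order 2 then 1:
  2 Medial Vowel Deletion: [dudruz] → [ddrz]
  1 Vowel Epenthesis: [ddrz] → [ddraz]
  result: [ddraz]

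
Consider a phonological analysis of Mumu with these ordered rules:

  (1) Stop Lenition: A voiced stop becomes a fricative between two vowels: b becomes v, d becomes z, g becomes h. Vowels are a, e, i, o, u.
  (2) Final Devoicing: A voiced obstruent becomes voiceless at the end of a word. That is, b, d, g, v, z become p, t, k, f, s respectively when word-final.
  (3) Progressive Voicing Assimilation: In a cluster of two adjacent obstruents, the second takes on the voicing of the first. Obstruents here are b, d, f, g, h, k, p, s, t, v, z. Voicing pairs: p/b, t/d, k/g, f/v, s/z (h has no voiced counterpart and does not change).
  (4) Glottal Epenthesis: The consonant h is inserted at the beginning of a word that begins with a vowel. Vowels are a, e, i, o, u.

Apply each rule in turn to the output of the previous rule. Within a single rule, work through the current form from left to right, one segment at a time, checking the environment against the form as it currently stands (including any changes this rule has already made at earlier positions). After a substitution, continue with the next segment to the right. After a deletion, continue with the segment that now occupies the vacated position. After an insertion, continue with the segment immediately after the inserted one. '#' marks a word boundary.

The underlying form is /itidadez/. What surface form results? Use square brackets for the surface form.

[hitizazes]

(1) Stop Lenition: [itidadez] → [itizazez]
(2) Final Devoicing: [itizazez] → [itizazes]
(3) Progressive Voicing Assimilation: no change — [itizazes]
(4) Glottal Epenthesis: [itizazes] → [hitizazes]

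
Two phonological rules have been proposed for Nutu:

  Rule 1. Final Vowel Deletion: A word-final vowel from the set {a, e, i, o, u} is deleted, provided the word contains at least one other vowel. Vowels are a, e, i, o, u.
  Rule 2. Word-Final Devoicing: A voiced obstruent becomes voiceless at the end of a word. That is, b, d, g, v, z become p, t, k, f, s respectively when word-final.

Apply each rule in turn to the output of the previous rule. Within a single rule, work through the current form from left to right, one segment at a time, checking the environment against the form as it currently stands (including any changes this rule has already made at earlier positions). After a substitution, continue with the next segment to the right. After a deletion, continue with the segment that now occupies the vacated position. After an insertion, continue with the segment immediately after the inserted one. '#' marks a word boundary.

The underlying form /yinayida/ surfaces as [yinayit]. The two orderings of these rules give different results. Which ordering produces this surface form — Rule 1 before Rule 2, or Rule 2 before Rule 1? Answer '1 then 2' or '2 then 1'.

1 then 2

Order 1 then 2:
  1 Final Vowel Deletion: [yinayida] → [yinayid]
  2 Word-Final Devoicing: [yinayid] → [yinayit]
  result: [yinayit]
Order 2 then 1:
  2 Word-Final Devoicing: no change — [yinayida]
  1 Final Vowel Deletion: [yinayida] → [yinayid]
  result: [yinayid]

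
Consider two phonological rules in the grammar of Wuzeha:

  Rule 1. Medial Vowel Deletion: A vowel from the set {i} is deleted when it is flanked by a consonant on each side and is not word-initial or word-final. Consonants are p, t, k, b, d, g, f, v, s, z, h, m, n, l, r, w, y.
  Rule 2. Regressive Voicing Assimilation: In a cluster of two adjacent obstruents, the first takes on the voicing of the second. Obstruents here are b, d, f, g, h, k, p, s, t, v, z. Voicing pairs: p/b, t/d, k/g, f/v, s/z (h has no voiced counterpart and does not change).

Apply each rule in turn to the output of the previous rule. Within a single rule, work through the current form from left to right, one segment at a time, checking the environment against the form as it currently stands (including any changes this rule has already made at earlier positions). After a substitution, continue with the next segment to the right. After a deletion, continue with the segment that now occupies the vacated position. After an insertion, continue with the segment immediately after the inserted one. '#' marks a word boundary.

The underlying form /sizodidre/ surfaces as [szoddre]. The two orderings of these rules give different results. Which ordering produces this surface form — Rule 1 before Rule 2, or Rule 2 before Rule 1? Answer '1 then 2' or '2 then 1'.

Order 1 then 2:
  1 Medial Vowel Deletion: [sizodidre] → [szoddre]
  2 Regressive Voicing Assimilation: [szoddre] → [zzoddre]
  result: [zzoddre]
Order 2 then 1:
  2 Regressive Voicing Assimilation: no change — [sizodidre]
  1 Medial Vowel Deletion: [sizodidre] → [szoddre]
  result: [szoddre]

2 then 1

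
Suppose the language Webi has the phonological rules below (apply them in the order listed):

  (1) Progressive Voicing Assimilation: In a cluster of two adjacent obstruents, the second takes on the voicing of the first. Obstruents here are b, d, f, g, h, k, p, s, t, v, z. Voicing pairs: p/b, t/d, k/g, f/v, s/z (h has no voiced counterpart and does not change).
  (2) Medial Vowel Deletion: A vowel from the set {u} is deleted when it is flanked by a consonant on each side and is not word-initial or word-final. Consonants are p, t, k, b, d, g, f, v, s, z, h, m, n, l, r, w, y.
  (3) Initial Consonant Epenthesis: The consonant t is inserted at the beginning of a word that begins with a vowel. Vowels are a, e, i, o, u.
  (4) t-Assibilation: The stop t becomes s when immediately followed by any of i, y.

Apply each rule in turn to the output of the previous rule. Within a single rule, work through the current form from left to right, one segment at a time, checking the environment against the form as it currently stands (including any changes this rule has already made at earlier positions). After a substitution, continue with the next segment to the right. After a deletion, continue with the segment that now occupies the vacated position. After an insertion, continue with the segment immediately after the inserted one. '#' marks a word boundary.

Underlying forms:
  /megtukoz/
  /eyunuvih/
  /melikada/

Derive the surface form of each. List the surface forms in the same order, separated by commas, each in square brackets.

/megtukoz/:
  (1) Progressive Voicing Assimilation: [megtukoz] → [megdukoz]
  (2) Medial Vowel Deletion: [megdukoz] → [megdkoz]
  (3) Initial Consonant Epenthesis: no change — [megdkoz]
  (4) t-Assibilation: no change — [megdkoz]
/eyunuvih/:
  (1) Progressive Voicing Assimilation: no change — [eyunuvih]
  (2) Medial Vowel Deletion: [eyunuvih] → [eynvih]
  (3) Initial Consonant Epenthesis: [eynvih] → [teynvih]
  (4) t-Assibilation: no change — [teynvih]
/melikada/:
  (1) Progressive Voicing Assimilation: no change — [melikada]
  (2) Medial Vowel Deletion: no change — [melikada]
  (3) Initial Consonant Epenthesis: no change — [melikada]
  (4) t-Assibilation: no change — [melikada]

[megdkoz], [teynvih], [melikada]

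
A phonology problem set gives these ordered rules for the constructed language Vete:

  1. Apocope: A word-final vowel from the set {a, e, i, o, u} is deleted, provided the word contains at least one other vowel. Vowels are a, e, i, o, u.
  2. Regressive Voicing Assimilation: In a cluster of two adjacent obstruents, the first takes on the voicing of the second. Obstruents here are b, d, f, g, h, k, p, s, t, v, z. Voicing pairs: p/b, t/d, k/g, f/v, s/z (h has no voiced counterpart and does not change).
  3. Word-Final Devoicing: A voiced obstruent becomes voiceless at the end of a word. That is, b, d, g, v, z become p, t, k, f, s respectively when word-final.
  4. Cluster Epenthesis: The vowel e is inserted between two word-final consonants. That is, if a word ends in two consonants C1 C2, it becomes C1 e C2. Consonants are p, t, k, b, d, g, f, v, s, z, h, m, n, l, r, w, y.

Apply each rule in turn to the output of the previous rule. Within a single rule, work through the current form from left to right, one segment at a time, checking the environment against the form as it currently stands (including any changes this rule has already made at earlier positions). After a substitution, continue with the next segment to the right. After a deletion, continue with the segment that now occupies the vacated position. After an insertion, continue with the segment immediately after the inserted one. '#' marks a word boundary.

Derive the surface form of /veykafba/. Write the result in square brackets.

[veykavep]

1 Apocope: [veykafba] → [veykafb]
2 Regressive Voicing Assimilation: [veykafb] → [veykavb]
3 Word-Final Devoicing: [veykavb] → [veykavp]
4 Cluster Epenthesis: [veykavp] → [veykavep]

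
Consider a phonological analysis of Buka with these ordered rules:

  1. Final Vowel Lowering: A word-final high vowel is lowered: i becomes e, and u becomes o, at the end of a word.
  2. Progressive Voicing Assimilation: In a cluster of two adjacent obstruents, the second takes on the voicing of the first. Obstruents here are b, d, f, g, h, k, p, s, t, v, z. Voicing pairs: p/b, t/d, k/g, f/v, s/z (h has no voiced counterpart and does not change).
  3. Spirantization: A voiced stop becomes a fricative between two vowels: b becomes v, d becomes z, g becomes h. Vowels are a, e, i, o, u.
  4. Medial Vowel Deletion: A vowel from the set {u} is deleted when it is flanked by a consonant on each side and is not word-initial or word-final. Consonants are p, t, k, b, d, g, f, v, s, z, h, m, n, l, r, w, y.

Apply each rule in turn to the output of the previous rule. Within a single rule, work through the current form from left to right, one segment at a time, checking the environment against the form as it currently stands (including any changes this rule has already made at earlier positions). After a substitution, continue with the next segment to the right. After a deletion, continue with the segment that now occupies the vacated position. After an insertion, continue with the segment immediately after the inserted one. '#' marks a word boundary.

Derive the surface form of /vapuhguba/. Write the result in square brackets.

[vaphkva]

1 Final Vowel Lowering: no change — [vapuhguba]
2 Progressive Voicing Assimilation: [vapuhguba] → [vapuhkuba]
3 Spirantization: [vapuhkuba] → [vapuhkuva]
4 Medial Vowel Deletion: [vapuhkuva] → [vaphkva]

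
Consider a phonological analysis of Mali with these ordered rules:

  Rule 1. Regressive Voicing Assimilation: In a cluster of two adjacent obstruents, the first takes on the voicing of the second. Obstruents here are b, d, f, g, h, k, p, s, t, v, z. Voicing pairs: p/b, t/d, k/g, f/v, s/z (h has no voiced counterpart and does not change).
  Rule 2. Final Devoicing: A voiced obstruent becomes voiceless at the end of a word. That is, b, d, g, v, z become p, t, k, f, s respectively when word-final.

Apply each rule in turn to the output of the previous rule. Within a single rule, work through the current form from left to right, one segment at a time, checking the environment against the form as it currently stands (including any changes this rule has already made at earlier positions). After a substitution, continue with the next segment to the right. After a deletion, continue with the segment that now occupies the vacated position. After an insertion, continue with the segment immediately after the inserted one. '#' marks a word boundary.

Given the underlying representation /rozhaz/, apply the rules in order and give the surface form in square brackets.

Rule 1 Regressive Voicing Assimilation: [rozhaz] → [roshaz]
Rule 2 Final Devoicing: [roshaz] → [roshas]

[roshas]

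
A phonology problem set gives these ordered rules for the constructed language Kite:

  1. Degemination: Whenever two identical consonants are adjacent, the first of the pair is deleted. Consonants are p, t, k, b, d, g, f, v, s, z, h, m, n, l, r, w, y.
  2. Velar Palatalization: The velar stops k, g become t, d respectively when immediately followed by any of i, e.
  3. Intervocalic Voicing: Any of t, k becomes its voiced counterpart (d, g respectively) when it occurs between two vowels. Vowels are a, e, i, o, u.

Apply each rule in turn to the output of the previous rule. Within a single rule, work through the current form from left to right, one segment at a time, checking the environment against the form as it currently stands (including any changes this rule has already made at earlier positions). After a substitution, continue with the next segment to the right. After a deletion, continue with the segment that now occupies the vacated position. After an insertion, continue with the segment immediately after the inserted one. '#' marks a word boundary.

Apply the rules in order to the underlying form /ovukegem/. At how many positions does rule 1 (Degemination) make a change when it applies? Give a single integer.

1 Degemination: no change — [ovukegem]
2 Velar Palatalization: [ovukegem] → [ovutedem]
3 Intervocalic Voicing: [ovutedem] → [ovudedem]
Rule 1 changed 0 position(s).

0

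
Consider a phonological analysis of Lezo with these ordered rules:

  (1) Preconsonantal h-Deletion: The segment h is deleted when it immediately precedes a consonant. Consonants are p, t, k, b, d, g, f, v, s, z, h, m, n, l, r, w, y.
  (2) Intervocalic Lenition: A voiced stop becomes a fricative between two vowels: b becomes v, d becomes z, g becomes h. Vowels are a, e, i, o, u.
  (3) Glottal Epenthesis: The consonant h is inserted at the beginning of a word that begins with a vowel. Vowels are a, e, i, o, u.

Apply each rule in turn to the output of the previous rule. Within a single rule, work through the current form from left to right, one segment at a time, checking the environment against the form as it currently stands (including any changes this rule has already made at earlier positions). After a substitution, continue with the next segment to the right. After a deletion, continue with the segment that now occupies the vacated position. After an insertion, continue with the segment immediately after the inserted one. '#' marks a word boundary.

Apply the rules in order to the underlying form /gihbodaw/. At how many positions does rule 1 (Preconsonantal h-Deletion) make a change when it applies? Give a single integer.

1

(1) Preconsonantal h-Deletion: [gihbodaw] → [gibodaw]
(2) Intervocalic Lenition: [gibodaw] → [givozaw]
(3) Glottal Epenthesis: no change — [givozaw]
Rule 1 changed 1 position(s).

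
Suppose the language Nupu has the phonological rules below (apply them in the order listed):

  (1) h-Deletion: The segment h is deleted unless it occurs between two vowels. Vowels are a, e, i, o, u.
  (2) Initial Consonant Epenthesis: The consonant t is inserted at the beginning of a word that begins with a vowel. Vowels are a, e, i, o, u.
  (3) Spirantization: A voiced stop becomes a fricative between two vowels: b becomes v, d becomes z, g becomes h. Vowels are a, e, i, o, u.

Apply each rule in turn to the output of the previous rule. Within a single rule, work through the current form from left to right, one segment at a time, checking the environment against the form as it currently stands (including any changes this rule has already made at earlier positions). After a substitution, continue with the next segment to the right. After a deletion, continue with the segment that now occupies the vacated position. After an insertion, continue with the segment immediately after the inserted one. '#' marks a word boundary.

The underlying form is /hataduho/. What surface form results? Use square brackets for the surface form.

[tatazuho]

(1) h-Deletion: [hataduho] → [ataduho]
(2) Initial Consonant Epenthesis: [ataduho] → [tataduho]
(3) Spirantization: [tataduho] → [tatazuho]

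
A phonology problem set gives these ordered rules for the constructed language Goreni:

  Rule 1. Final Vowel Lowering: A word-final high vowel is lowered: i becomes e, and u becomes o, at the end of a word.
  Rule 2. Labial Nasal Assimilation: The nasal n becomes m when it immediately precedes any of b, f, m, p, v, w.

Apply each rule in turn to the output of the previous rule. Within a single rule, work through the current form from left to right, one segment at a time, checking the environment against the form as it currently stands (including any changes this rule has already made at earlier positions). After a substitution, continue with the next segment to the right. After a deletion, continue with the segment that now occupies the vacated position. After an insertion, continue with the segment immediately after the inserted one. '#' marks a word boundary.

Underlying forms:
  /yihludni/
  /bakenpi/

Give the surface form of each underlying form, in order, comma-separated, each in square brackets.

/yihludni/:
  Rule 1 Final Vowel Lowering: [yihludni] → [yihludne]
  Rule 2 Labial Nasal Assimilation: no change — [yihludne]
/bakenpi/:
  Rule 1 Final Vowel Lowering: [bakenpi] → [bakenpe]
  Rule 2 Labial Nasal Assimilation: [bakenpe] → [bakempe]

[yihludne], [bakempe]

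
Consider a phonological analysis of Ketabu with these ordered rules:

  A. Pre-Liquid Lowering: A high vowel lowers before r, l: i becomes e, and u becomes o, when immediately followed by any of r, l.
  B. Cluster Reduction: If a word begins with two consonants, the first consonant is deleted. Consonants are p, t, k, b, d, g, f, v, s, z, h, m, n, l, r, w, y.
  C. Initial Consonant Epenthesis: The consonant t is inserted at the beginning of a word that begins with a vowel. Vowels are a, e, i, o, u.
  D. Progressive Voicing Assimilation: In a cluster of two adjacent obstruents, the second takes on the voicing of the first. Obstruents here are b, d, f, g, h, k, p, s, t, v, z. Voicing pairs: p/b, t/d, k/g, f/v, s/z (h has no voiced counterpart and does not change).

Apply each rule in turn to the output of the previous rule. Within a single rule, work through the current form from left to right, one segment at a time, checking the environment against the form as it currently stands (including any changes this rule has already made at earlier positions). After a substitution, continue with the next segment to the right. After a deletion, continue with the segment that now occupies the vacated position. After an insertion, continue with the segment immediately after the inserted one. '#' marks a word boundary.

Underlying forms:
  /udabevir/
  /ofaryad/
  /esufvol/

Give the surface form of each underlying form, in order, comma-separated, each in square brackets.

/udabevir/:
  A Pre-Liquid Lowering: [udabevir] → [udabever]
  B Cluster Reduction: no change — [udabever]
  C Initial Consonant Epenthesis: [udabever] → [tudabever]
  D Progressive Voicing Assimilation: no change — [tudabever]
/ofaryad/:
  A Pre-Liquid Lowering: no change — [ofaryad]
  B Cluster Reduction: no change — [ofaryad]
  C Initial Consonant Epenthesis: [ofaryad] → [tofaryad]
  D Progressive Voicing Assimilation: no change — [tofaryad]
/esufvol/:
  A Pre-Liquid Lowering: no change — [esufvol]
  B Cluster Reduction: no change — [esufvol]
  C Initial Consonant Epenthesis: [esufvol] → [tesufvol]
  D Progressive Voicing Assimilation: [tesufvol] → [tesuffol]

[tudabever], [tofaryad], [tesuffol]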